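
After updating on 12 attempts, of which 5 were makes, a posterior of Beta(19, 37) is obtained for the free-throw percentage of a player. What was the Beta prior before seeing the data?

A Beta(a, b) prior with s successes and f failures in binomial data gives a Beta(a+s, b+f) posterior.
Subtract the data counts: 19−5=14, 37−7=30.

Beta(14, 30)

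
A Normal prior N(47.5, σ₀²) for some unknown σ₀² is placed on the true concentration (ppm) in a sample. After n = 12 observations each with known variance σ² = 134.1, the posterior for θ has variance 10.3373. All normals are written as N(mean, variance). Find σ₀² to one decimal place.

For the Normal–Normal model with known σ², precisions add: τ_n = τ₀ + n/σ².
So 1/σ₀² = 1/10.3373 − 12/134.1 = 0.096737 − 0.089485 = 0.007252.
Hence σ₀² = 1/0.007252 ≈ 137.9.

σ₀² = 137.9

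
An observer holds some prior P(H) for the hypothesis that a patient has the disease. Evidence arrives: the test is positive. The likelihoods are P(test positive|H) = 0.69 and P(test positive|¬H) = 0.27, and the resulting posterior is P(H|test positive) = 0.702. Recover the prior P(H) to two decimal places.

P(H) = 0.48

Bayes' rule in odds form gives O(H|E) = O(H)·[P(E|H)/P(E|¬H)], hence O(H) = O(H|E)/LR.
Posterior odds = 0.702/(1−0.702) = 2.3557. LR = 0.69/0.27 = 2.5556.
Prior odds = 2.3557/2.5556 = 0.9218, so P(H) = 0.9218/(1+0.9218) ≈ 0.48.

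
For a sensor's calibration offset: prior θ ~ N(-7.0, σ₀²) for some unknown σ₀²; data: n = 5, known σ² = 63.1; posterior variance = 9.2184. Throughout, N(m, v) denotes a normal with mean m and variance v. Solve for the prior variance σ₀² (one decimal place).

σ₀² = 34.2

Posterior precision equals prior precision plus data precision: 1/σ_n² = 1/σ₀² + n/σ².
So 1/σ₀² = 1/9.2184 − 5/63.1 = 0.108479 − 0.079239 = 0.029240.
Hence σ₀² = 1/0.029240 ≈ 34.2.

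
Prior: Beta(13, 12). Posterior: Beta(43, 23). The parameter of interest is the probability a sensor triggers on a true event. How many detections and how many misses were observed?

30 detections and 11 misses

A Beta(a, b) prior with s successes and f failures in binomial data gives a Beta(a+s, b+f) posterior.
Match parameters: s=43−13=30, f=23−12=11.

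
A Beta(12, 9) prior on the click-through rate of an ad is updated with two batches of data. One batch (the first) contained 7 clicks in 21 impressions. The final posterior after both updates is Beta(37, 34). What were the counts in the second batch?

Sequential conjugate updates are equivalent to a single update on the pooled data, so total successes = posterior α − prior α and total failures = posterior β − prior β.
Total across both batches: 37−12=25 clicks, 34−9=25 non-clicks.
Subtract the first batch: 25−7=18 clicks and 25−14=11 non-clicks.

18 clicks and 11 non-clicks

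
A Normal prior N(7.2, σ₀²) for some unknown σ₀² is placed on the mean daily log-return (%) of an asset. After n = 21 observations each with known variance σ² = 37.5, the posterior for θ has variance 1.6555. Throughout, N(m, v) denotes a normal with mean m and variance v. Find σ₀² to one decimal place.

σ₀² = 22.7

Posterior precision equals prior precision plus data precision: 1/σ_n² = 1/σ₀² + n/σ².
So 1/σ₀² = 1/1.6555 − 21/37.5 = 0.604047 − 0.560000 = 0.044047.
Hence σ₀² = 1/0.044047 ≈ 22.7.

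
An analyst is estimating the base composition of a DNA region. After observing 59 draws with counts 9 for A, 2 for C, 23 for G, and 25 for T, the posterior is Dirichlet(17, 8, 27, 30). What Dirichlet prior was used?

For a Dirichlet(α) prior with multinomial counts c, the posterior is Dirichlet(α + c) componentwise.
Subtract each count from the matching posterior parameter: 17−9=8, 8−2=6, 27−23=4, 30−25=5.

Dirichlet(8, 6, 4, 5)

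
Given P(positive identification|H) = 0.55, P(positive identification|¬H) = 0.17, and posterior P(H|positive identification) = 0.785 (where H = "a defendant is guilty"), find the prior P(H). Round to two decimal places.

P(H) = 0.53

Bayes' rule in odds form gives O(H|E) = O(H)·[P(E|H)/P(E|¬H)], hence O(H) = O(H|E)/LR.
Posterior odds = 0.785/(1−0.785) = 3.6512. LR = 0.55/0.17 = 3.2353.
Prior odds = 3.6512/3.2353 = 1.1286, so P(H) = 1.1286/(1+1.1286) ≈ 0.53.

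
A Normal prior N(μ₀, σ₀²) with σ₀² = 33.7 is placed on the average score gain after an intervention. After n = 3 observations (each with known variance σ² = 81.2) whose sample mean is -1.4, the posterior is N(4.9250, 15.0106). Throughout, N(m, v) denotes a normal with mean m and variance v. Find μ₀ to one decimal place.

The posterior mean is a precision-weighted average: μ_n = (τ₀μ₀ + τ_data·x̄)/(τ₀+τ_data), with τ₀=1/σ₀² and τ_data=n/σ².
Here τ₀ = 1/33.7 = 0.029674 and τ_data = 3/81.2 = 0.036946, so τ_n = 0.066620.
Rearranging for μ₀: μ₀ = (μ_n·τ_n − τ_data·x̄)/τ₀ = (4.9250·0.066620 − 0.036946·-1.4) / 0.029674 = 0.379828/0.029674 ≈ 12.8.

μ₀ = 12.8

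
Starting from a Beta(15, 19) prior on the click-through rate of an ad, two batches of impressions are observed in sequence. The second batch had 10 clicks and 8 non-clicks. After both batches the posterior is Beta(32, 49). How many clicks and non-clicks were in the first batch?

Sequential conjugate updates are equivalent to a single update on the pooled data, so total successes = posterior α − prior α and total failures = posterior β − prior β.
Total across both batches: 32−15=17 clicks, 49−19=30 non-clicks.
Subtract the second batch: 17−10=7 clicks and 30−8=22 non-clicks.

7 clicks and 22 non-clicks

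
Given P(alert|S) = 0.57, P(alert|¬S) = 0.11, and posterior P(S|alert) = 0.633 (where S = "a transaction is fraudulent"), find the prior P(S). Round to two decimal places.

In odds form, posterior odds = prior odds × likelihood ratio, so prior odds = posterior odds ÷ LR.
Posterior odds = 0.633/(1−0.633) = 1.7248. LR = 0.57/0.11 = 5.1818.
Prior odds = 1.7248/5.1818 = 0.3329, so P(S) = 0.3329/(1+0.3329) ≈ 0.25.

P(S) = 0.25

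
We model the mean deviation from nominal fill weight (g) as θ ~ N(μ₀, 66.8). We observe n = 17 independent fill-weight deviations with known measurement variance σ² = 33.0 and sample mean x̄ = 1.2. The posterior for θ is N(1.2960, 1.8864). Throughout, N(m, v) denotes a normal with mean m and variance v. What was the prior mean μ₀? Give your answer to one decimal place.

The posterior mean is a precision-weighted average: μ_n = (τ₀μ₀ + τ_data·x̄)/(τ₀+τ_data), with τ₀=1/σ₀² and τ_data=n/σ².
Here τ₀ = 1/66.8 = 0.014970 and τ_data = 17/33.0 = 0.515152, so τ_n = 0.530122.
Rearranging for μ₀: μ₀ = (μ_n·τ_n − τ_data·x̄)/τ₀ = (1.2960·0.530122 − 0.515152·1.2) / 0.014970 = 0.068856/0.014970 ≈ 4.6.

μ₀ = 4.6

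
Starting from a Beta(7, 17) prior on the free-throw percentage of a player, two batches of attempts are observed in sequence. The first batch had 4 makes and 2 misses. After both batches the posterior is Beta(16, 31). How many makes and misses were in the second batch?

Sequential conjugate updates are equivalent to a single update on the pooled data, so total successes = posterior α − prior α and total failures = posterior β − prior β.
Total across both batches: 16−7=9 makes, 31−17=14 misses.
Subtract the first batch: 9−4=5 makes and 14−2=12 misses.

5 makes and 12 misses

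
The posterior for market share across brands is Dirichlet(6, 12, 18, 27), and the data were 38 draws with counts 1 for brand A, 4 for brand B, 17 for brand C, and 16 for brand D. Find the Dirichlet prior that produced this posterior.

Dirichlet(5, 8, 1, 11)

For a Dirichlet(α) prior with multinomial counts c, the posterior is Dirichlet(α + c) componentwise.
Subtract each count from the matching posterior parameter: 6−1=5, 12−4=8, 18−17=1, 27−16=11.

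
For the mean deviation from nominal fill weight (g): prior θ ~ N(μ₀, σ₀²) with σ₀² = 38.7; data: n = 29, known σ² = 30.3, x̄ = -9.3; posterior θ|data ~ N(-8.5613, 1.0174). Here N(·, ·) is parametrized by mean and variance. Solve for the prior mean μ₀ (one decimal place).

μ₀ = 18.8

The posterior mean is a precision-weighted average: μ_n = (τ₀μ₀ + τ_data·x̄)/(τ₀+τ_data), with τ₀=1/σ₀² and τ_data=n/σ².
Here τ₀ = 1/38.7 = 0.025840 and τ_data = 29/30.3 = 0.957096, so τ_n = 0.982936.
Rearranging for μ₀: μ₀ = (μ_n·τ_n − τ_data·x̄)/τ₀ = (-8.5613·0.982936 − 0.957096·-9.3) / 0.025840 = 0.485783/0.025840 ≈ 18.8.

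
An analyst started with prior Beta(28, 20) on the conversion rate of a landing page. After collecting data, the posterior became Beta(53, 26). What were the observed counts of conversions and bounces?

A Beta(a, b) prior with s successes and f failures in binomial data gives a Beta(a+s, b+f) posterior.
So s = 53 − 28 = 25 and f = 26 − 20 = 6.

25 conversions and 6 bounces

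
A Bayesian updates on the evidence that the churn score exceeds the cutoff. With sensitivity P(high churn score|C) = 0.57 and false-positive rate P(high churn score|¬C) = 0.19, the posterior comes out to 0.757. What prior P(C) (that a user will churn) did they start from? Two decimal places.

Bayes' rule in odds form gives O(C|E) = O(C)·[P(E|C)/P(E|¬C)], hence O(C) = O(C|E)/LR.
Posterior odds = 0.757/(1−0.757) = 3.1152. LR = 0.57/0.19 = 3.0000.
Prior odds = 3.1152/3.0000 = 1.0384, so P(C) = 1.0384/(1+1.0384) ≈ 0.51.

P(C) = 0.51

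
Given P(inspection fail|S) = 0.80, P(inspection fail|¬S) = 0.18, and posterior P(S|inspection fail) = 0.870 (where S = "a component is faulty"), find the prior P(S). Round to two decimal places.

P(S) = 0.60

In odds form, posterior odds = prior odds × likelihood ratio, so prior odds = posterior odds ÷ LR.
Posterior odds = 0.870/(1−0.870) = 6.6923. LR = 0.80/0.18 = 4.4444.
Prior odds = 6.6923/4.4444 = 1.5058, so P(S) = 1.5058/(1+1.5058) ≈ 0.60.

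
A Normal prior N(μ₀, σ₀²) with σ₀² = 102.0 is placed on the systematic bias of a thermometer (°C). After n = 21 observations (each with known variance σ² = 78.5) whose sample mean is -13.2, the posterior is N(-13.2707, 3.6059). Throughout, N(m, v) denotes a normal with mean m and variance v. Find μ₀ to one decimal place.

μ₀ = -15.2

With known observation variance, the Normal–Normal posterior has precision τ_n = τ₀ + n/σ² and mean μ_n = (τ₀μ₀ + (n/σ²)x̄)/τ_n.
Here τ₀ = 1/102.0 = 0.009804 and τ_data = 21/78.5 = 0.267516, so τ_n = 0.277320.
Rearranging for μ₀: μ₀ = (μ_n·τ_n − τ_data·x̄)/τ₀ = (-13.2707·0.277320 − 0.267516·-13.2) / 0.009804 = -0.149019/0.009804 ≈ -15.2.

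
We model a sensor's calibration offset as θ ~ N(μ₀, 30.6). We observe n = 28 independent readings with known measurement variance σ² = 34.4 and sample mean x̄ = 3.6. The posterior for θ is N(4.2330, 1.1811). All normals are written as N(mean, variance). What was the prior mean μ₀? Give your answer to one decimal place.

With known observation variance, the Normal–Normal posterior has precision τ_n = τ₀ + n/σ² and mean μ_n = (τ₀μ₀ + (n/σ²)x̄)/τ_n.
Here τ₀ = 1/30.6 = 0.032680 and τ_data = 28/34.4 = 0.813953, so τ_n = 0.846633.
Rearranging for μ₀: μ₀ = (μ_n·τ_n − τ_data·x̄)/τ₀ = (4.2330·0.846633 − 0.813953·3.6) / 0.032680 = 0.653567/0.032680 ≈ 20.0.

μ₀ = 20.0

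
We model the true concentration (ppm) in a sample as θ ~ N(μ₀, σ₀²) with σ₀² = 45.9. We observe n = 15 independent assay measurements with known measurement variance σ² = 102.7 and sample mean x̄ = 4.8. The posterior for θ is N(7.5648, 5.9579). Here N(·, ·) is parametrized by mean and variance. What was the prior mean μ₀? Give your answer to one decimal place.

μ₀ = 26.1

With known observation variance, the Normal–Normal posterior has precision τ_n = τ₀ + n/σ² and mean μ_n = (τ₀μ₀ + (n/σ²)x̄)/τ_n.
Here τ₀ = 1/45.9 = 0.021786 and τ_data = 15/102.7 = 0.146056, so τ_n = 0.167842.
Rearranging for μ₀: μ₀ = (μ_n·τ_n − τ_data·x̄)/τ₀ = (7.5648·0.167842 − 0.146056·4.8) / 0.021786 = 0.568622/0.021786 ≈ 26.1.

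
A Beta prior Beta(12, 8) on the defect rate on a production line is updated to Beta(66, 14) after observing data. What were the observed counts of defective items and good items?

54 defective items and 6 good items

A Beta(a, b) prior with s successes and f failures in binomial data gives a Beta(a+s, b+f) posterior.
Match parameters: s=66−12=54, f=14−8=6.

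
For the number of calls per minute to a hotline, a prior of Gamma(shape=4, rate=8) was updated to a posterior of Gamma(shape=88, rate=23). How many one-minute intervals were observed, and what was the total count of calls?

A Gamma(α, β) prior (rate parametrization) on a Poisson rate with n observations summing to S gives posterior Gamma(α+S, β+n).
Matching: Σxᵢ = 88 − 4 = 84 and n = 23 − 8 = 15.

n = 15 one-minute intervals with total 84 calls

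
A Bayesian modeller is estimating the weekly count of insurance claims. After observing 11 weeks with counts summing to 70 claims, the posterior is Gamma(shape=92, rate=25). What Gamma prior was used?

A Gamma(α, β) prior (rate parametrization) on a Poisson rate with n observations summing to S gives posterior Gamma(α+S, β+n).
So α = 92 − 70 = 22 and β = 25 − 11 = 14.

Gamma(shape=22, rate=14)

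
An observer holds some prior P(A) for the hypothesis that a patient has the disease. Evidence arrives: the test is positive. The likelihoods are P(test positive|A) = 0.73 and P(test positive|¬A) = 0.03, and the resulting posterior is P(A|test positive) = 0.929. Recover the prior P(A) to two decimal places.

Bayes' rule in odds form gives O(A|E) = O(A)·[P(E|A)/P(E|¬A)], hence O(A) = O(A|E)/LR.
Posterior odds = 0.929/(1−0.929) = 13.0845. LR = 0.73/0.03 = 24.3333.
Prior odds = 13.0845/24.3333 = 0.5377, so P(A) = 0.5377/(1+0.5377) ≈ 0.35.

P(A) = 0.35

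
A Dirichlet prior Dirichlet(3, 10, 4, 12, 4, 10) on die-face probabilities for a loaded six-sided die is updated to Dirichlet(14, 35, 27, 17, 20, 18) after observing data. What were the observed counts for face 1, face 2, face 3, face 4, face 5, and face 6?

For a Dirichlet(α) prior with multinomial counts c, the posterior is Dirichlet(α + c) componentwise.
Counts are posterior − prior componentwise: 14−3=11, 35−10=25, 27−4=23, 17−12=5, 20−4=16, 18−10=8.

counts (11, 25, 23, 5, 16, 8)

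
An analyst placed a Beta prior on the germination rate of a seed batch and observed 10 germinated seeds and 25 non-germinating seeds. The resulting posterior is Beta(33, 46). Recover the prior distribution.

Beta is conjugate to the binomial likelihood: posterior = Beta(a+s, b+f).
So a = 33 − 10 = 23 and b = 46 − 25 = 21.

Beta(23, 21)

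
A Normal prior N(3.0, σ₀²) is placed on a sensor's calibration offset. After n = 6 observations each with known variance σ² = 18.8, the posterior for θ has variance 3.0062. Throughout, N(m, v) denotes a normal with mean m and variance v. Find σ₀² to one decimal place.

For the Normal–Normal model with known σ², precisions add: τ_n = τ₀ + n/σ².
So 1/σ₀² = 1/3.0062 − 6/18.8 = 0.332646 − 0.319149 = 0.013497.
Hence σ₀² = 1/0.013497 ≈ 74.1.

σ₀² = 74.1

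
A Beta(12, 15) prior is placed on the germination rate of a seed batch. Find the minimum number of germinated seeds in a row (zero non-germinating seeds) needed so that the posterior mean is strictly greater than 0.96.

After k germinated seeds and 0 non-germinating seeds the posterior is Beta(12+k, 15), with mean (12+k)/(12+15+k).
Set (12+k)/(27+k) > 0.96 and solve: k > (0.96·27 − 12)/(1 − 0.96) = 348.000.
The smallest integer exceeding 348.000 is 349, and checking k=349: (361)/(376) = 0.9601 > 0.96.

k = 349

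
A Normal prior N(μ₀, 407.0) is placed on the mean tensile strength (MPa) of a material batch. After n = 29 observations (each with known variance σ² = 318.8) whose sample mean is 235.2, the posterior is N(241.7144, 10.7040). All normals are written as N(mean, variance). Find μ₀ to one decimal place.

The posterior mean is a precision-weighted average: μ_n = (τ₀μ₀ + τ_data·x̄)/(τ₀+τ_data), with τ₀=1/σ₀² and τ_data=n/σ².
Here τ₀ = 1/407.0 = 0.002457 and τ_data = 29/318.8 = 0.090966, so τ_n = 0.093423.
Rearranging for μ₀: μ₀ = (μ_n·τ_n − τ_data·x̄)/τ₀ = (241.7144·0.093423 − 0.090966·235.2) / 0.002457 = 1.186481/0.002457 ≈ 482.9.

μ₀ = 482.9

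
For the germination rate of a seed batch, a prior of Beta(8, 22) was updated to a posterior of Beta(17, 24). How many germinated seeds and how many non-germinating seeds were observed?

A Beta(α, β) prior with s successes and f failures in binomial data gives a Beta(α+s, β+f) posterior.
So s = 17 − 8 = 9 and f = 24 − 22 = 2.

9 germinated seeds and 2 non-germinating seeds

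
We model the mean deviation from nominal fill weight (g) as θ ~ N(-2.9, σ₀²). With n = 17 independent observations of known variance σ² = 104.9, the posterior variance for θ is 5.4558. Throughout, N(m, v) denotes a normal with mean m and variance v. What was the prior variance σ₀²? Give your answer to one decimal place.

Posterior precision equals prior precision plus data precision: 1/σ_n² = 1/σ₀² + n/σ².
So 1/σ₀² = 1/5.4558 − 17/104.9 = 0.183291 − 0.162059 = 0.021232.
Hence σ₀² = 1/0.021232 ≈ 47.1.

σ₀² = 47.1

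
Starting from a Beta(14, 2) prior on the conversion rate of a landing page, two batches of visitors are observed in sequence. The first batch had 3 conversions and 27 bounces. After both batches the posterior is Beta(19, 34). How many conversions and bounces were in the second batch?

2 conversions and 5 bounces

Because Beta–binomial updating is additive in the counts, the combined data contributed (α_post−α_prior, β_post−β_prior) successes and failures.
Total across both batches: 19−14=5 conversions, 34−2=32 bounces.
Subtract the first batch: 5−3=2 conversions and 32−27=5 bounces.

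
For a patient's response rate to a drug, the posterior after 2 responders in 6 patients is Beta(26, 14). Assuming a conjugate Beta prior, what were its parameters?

Under Beta–binomial conjugacy the posterior parameters are (α+s, β+f).
So α = 26 − 2 = 24 and β = 14 − 4 = 10.

Beta(24, 10)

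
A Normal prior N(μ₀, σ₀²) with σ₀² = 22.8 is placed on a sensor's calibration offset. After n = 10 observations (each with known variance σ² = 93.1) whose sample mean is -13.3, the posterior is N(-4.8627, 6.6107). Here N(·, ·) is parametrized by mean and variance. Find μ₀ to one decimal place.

μ₀ = 15.8

With known observation variance, the Normal–Normal posterior has precision τ_n = τ₀ + n/σ² and mean μ_n = (τ₀μ₀ + (n/σ²)x̄)/τ_n.
Here τ₀ = 1/22.8 = 0.043860 and τ_data = 10/93.1 = 0.107411, so τ_n = 0.151271.
Rearranging for μ₀: μ₀ = (μ_n·τ_n − τ_data·x̄)/τ₀ = (-4.8627·0.151271 − 0.107411·-13.3) / 0.043860 = 0.692981/0.043860 ≈ 15.8.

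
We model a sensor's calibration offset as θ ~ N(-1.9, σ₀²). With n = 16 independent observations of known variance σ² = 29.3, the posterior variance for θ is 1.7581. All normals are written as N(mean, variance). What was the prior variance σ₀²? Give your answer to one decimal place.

Posterior precision equals prior precision plus data precision: 1/σ_n² = 1/σ₀² + n/σ².
So 1/σ₀² = 1/1.7581 − 16/29.3 = 0.568796 − 0.546075 = 0.022721.
Hence σ₀² = 1/0.022721 ≈ 44.0.

σ₀² = 44.0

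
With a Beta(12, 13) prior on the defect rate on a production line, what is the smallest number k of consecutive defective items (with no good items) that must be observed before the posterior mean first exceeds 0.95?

After k defective items and 0 good items the posterior is Beta(12+k, 13), with mean (12+k)/(12+13+k).
Set (12+k)/(25+k) > 0.95 and solve: k > (0.95·25 − 12)/(1 − 0.95) = 235.000.
The smallest integer exceeding 235.000 is 236.

k = 236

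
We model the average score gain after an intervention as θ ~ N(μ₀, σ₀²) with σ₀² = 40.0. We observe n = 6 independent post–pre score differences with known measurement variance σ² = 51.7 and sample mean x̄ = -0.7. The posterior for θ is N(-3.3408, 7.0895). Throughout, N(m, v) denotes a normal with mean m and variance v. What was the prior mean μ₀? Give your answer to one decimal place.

μ₀ = -15.6

The posterior mean is a precision-weighted average: μ_n = (τ₀μ₀ + τ_data·x̄)/(τ₀+τ_data), with τ₀=1/σ₀² and τ_data=n/σ².
Here τ₀ = 1/40.0 = 0.025000 and τ_data = 6/51.7 = 0.116054, so τ_n = 0.141054.
Rearranging for μ₀: μ₀ = (μ_n·τ_n − τ_data·x̄)/τ₀ = (-3.3408·0.141054 − 0.116054·-0.7) / 0.025000 = -0.389995/0.025000 ≈ -15.6.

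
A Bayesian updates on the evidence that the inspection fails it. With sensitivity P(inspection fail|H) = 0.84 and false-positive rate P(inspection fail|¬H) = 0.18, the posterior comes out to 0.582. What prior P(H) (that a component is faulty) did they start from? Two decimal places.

P(H) = 0.23

In odds form, posterior odds = prior odds × likelihood ratio, so prior odds = posterior odds ÷ LR.
Posterior odds = 0.582/(1−0.582) = 1.3923. LR = 0.84/0.18 = 4.6667.
Prior odds = 1.3923/4.6667 = 0.2983, so P(H) = 0.2983/(1+0.2983) ≈ 0.23.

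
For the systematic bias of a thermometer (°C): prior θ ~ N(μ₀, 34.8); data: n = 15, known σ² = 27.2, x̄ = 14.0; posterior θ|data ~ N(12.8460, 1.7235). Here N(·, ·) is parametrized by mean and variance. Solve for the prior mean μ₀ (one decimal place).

With known observation variance, the Normal–Normal posterior has precision τ_n = τ₀ + n/σ² and mean μ_n = (τ₀μ₀ + (n/σ²)x̄)/τ_n.
Here τ₀ = 1/34.8 = 0.028736 and τ_data = 15/27.2 = 0.551471, so τ_n = 0.580207.
Rearranging for μ₀: μ₀ = (μ_n·τ_n − τ_data·x̄)/τ₀ = (12.8460·0.580207 − 0.551471·14.0) / 0.028736 = -0.267255/0.028736 ≈ -9.3.

μ₀ = -9.3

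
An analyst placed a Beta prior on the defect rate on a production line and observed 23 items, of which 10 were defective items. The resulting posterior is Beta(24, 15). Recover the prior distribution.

Beta(14, 2)

Beta is conjugate to the binomial likelihood: posterior = Beta(α+s, β+f).
Subtract the data counts: 24−10=14, 15−13=2.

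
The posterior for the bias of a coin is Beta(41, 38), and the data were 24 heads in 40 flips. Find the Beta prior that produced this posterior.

A Beta(α, β) prior with s successes and f failures in binomial data gives a Beta(α+s, β+f) posterior.
Subtract the data counts: 41−24=17, 38−16=22.

Beta(17, 22)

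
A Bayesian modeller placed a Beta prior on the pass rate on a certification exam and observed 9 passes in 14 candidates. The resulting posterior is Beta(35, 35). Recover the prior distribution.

Under Beta–binomial conjugacy the posterior parameters are (a+s, b+f).
So a = 35 − 9 = 26 and b = 35 − 5 = 30.

Beta(26, 30)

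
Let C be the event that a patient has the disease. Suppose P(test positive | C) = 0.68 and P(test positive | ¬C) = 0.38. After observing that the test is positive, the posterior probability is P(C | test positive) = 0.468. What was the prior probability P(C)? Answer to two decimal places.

P(C) = 0.33

In odds form, posterior odds = prior odds × likelihood ratio, so prior odds = posterior odds ÷ LR.
Posterior odds = 0.468/(1−0.468) = 0.8797. LR = 0.68/0.38 = 1.7895.
Prior odds = 0.8797/1.7895 = 0.4916, so P(C) = 0.4916/(1+0.4916) ≈ 0.33.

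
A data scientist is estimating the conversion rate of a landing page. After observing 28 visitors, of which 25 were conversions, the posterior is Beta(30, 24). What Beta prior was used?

Under Beta–binomial conjugacy the posterior parameters are (a+s, b+f).
Subtract the data counts: 30−25=5, 24−3=21.

Beta(5, 21)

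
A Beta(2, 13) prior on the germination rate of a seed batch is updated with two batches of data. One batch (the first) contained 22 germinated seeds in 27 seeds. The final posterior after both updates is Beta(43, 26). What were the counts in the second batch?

Because Beta–binomial updating is additive in the counts, the combined data contributed (α_post−α_prior, β_post−β_prior) successes and failures.
Total across both batches: 43−2=41 germinated seeds, 26−13=13 non-germinating seeds.
Subtract the first batch: 41−22=19 germinated seeds and 13−5=8 non-germinating seeds.

19 germinated seeds and 8 non-germinating seeds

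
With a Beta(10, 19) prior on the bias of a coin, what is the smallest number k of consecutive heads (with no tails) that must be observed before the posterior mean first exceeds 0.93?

k = 243

After k heads and 0 tails the posterior is Beta(10+k, 19), with mean (10+k)/(10+19+k).
Set (10+k)/(29+k) > 0.93 and solve: k > (0.93·29 − 10)/(1 − 0.93) = 242.429.
The smallest integer exceeding 242.429 is 243, and checking k=243: (253)/(272) = 0.9301 > 0.93.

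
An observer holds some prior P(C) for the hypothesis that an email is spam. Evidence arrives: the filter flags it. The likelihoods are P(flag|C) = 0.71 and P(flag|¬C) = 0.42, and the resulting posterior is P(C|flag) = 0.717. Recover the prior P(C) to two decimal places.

P(C) = 0.60

In odds form, posterior odds = prior odds × likelihood ratio, so prior odds = posterior odds ÷ LR.
Posterior odds = 0.717/(1−0.717) = 2.5336. LR = 0.71/0.42 = 1.6905.
Prior odds = 2.5336/1.6905 = 1.4987, so P(C) = 1.4987/(1+1.4987) ≈ 0.60.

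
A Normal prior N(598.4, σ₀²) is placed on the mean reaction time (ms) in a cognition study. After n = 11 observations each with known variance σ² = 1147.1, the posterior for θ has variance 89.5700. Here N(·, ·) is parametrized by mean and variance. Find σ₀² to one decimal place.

σ₀² = 634.9

Posterior precision equals prior precision plus data precision: 1/σ_n² = 1/σ₀² + n/σ².
So 1/σ₀² = 1/89.5700 − 11/1147.1 = 0.011164 − 0.009589 = 0.001575.
Hence σ₀² = 1/0.001575 ≈ 634.9.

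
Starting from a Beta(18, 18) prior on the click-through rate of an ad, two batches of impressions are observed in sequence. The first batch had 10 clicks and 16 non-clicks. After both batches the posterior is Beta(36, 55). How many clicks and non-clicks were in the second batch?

8 clicks and 21 non-clicks

Because Beta–binomial updating is additive in the counts, the combined data contributed (α_post−α_prior, β_post−β_prior) successes and failures.
Total across both batches: 36−18=18 clicks, 55−18=37 non-clicks.
Subtract the first batch: 18−10=8 clicks and 37−16=21 non-clicks.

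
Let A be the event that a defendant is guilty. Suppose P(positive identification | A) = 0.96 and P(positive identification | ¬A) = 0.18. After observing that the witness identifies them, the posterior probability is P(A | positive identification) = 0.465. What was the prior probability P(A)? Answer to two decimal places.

P(A) = 0.14

In odds form, posterior odds = prior odds × likelihood ratio, so prior odds = posterior odds ÷ LR.
Posterior odds = 0.465/(1−0.465) = 0.8692. LR = 0.96/0.18 = 5.3333.
Prior odds = 0.8692/5.3333 = 0.1630, so P(A) = 0.1630/(1+0.1630) ≈ 0.14.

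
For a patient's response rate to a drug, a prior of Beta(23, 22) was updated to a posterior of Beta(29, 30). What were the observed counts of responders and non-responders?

6 responders and 8 non-responders

Beta is conjugate to the binomial likelihood: posterior = Beta(α+s, β+f).
Match parameters: s=29−23=6, f=30−22=8.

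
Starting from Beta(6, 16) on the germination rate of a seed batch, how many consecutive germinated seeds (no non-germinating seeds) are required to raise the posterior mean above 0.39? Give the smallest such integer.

k = 5

After k germinated seeds and 0 non-germinating seeds the posterior is Beta(6+k, 16), with mean (6+k)/(6+16+k).
Set (6+k)/(22+k) > 0.39 and solve: k > (0.39·22 − 6)/(1 − 0.39) = 4.230.
The smallest integer exceeding 4.230 is 5, and checking k=5: (11)/(27) = 0.4074 > 0.39.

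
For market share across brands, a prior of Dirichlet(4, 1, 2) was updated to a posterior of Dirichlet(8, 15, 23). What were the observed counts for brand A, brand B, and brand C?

For a Dirichlet(α) prior with multinomial counts c, the posterior is Dirichlet(α + c) componentwise.
Counts are posterior − prior componentwise: 8−4=4, 15−1=14, 23−2=21.

counts (4, 14, 21)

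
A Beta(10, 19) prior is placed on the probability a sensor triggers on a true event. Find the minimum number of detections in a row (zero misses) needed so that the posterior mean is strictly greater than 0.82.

After k detections and 0 misses the posterior is Beta(10+k, 19), with mean (10+k)/(10+19+k).
Set (10+k)/(29+k) > 0.82 and solve: k > (0.82·29 − 10)/(1 − 0.82) = 76.556.
The smallest integer exceeding 76.556 is 77.

k = 77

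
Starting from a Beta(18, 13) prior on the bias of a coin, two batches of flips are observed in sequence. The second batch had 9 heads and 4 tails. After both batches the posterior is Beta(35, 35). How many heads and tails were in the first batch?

Sequential conjugate updates are equivalent to a single update on the pooled data, so total successes = posterior α − prior α and total failures = posterior β − prior β.
Total across both batches: 35−18=17 heads, 35−13=22 tails.
Subtract the second batch: 17−9=8 heads and 22−4=18 tails.

8 heads and 18 tails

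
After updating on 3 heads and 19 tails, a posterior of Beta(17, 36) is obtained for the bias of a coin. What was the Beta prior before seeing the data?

Beta(14, 17)

Under Beta–binomial conjugacy the posterior parameters are (a+s, b+f).
So a = 17 − 3 = 14 and b = 36 − 19 = 17.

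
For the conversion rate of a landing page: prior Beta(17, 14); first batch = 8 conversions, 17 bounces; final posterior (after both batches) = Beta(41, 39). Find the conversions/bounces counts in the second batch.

16 conversions and 8 bounces

Because Beta–binomial updating is additive in the counts, the combined data contributed (α_post−α_prior, β_post−β_prior) successes and failures.
Total across both batches: 41−17=24 conversions, 39−14=25 bounces.
Subtract the first batch: 24−8=16 conversions and 25−17=8 bounces.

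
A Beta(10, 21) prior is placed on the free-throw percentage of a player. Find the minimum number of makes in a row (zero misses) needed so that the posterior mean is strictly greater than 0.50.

After k makes and 0 misses the posterior is Beta(10+k, 21), with mean (10+k)/(10+21+k).
Set (10+k)/(31+k) > 0.50 and solve: k > (0.50·31 − 10)/(1 − 0.50) = 11.000.
The smallest integer exceeding 11.000 is 12, and checking k=12: (22)/(43) = 0.5116 > 0.50.

k = 12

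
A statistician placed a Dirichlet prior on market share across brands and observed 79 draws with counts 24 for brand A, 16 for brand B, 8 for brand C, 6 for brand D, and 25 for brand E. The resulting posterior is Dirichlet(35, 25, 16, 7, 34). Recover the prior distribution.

For a Dirichlet(α) prior with multinomial counts c, the posterior is Dirichlet(α + c) componentwise.
Subtract each count from the matching posterior parameter: 35−24=11, 25−16=9, 16−8=8, 7−6=1, 34−25=9.

Dirichlet(11, 9, 8, 1, 9)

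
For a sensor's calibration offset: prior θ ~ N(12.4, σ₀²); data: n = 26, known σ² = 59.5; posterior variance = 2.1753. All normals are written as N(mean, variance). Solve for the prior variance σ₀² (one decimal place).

Posterior precision equals prior precision plus data precision: 1/σ_n² = 1/σ₀² + n/σ².
So 1/σ₀² = 1/2.1753 − 26/59.5 = 0.459707 − 0.436975 = 0.022732.
Hence σ₀² = 1/0.022732 ≈ 44.0.

σ₀² = 44.0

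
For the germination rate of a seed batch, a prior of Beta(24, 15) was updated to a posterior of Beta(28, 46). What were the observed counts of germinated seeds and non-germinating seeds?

Under Beta–binomial conjugacy the posterior parameters are (α+s, β+f).
Match parameters: s=28−24=4, f=46−15=31.

4 germinated seeds and 31 non-germinating seeds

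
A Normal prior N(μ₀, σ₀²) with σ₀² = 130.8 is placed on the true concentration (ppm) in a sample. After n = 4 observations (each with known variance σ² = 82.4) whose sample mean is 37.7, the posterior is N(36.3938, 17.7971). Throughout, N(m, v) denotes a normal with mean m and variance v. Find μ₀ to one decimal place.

μ₀ = 28.1

The posterior mean is a precision-weighted average: μ_n = (τ₀μ₀ + τ_data·x̄)/(τ₀+τ_data), with τ₀=1/σ₀² and τ_data=n/σ².
Here τ₀ = 1/130.8 = 0.007645 and τ_data = 4/82.4 = 0.048544, so τ_n = 0.056189.
Rearranging for μ₀: μ₀ = (μ_n·τ_n − τ_data·x̄)/τ₀ = (36.3938·0.056189 − 0.048544·37.7) / 0.007645 = 0.214822/0.007645 ≈ 28.1.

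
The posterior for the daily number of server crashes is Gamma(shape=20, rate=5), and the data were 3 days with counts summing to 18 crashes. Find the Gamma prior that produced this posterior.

Gamma–Poisson conjugacy: posterior shape = α + Σxᵢ, posterior rate = β + n.
So α = 20 − 18 = 2 and β = 5 − 3 = 2.

Gamma(shape=2, rate=2)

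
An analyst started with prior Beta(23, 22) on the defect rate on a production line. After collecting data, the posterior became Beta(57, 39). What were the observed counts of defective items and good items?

Beta is conjugate to the binomial likelihood: posterior = Beta(a+s, b+f).
So s = 57 − 23 = 34 and f = 39 − 22 = 17.

34 defective items and 17 good items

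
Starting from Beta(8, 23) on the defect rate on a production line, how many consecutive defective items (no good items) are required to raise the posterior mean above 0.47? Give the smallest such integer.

k = 13

After k defective items and 0 good items the posterior is Beta(8+k, 23), with mean (8+k)/(8+23+k).
Set (8+k)/(31+k) > 0.47 and solve: k > (0.47·31 − 8)/(1 − 0.47) = 12.396.
The smallest integer exceeding 12.396 is 13, and checking k=13: (21)/(44) = 0.4773 > 0.47.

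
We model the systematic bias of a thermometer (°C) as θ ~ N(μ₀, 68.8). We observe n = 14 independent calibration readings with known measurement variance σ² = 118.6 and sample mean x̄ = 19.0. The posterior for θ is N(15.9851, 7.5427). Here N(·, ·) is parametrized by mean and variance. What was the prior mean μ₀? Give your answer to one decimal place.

The posterior mean is a precision-weighted average: μ_n = (τ₀μ₀ + τ_data·x̄)/(τ₀+τ_data), with τ₀=1/σ₀² and τ_data=n/σ².
Here τ₀ = 1/68.8 = 0.014535 and τ_data = 14/118.6 = 0.118044, so τ_n = 0.132579.
Rearranging for μ₀: μ₀ = (μ_n·τ_n − τ_data·x̄)/τ₀ = (15.9851·0.132579 − 0.118044·19.0) / 0.014535 = -0.123547/0.014535 ≈ -8.5.

μ₀ = -8.5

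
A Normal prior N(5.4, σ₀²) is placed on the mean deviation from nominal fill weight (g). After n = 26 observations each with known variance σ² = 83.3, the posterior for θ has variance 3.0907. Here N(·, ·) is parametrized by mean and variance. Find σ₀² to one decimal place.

σ₀² = 87.5

For the Normal–Normal model with known σ², precisions add: τ_n = τ₀ + n/σ².
So 1/σ₀² = 1/3.0907 − 26/83.3 = 0.323551 − 0.312125 = 0.011426.
Hence σ₀² = 1/0.011426 ≈ 87.5.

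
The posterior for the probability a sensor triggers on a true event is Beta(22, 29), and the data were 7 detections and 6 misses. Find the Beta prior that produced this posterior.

Beta(15, 23)

Under Beta–binomial conjugacy the posterior parameters are (α+s, β+f).
So α = 22 − 7 = 15 and β = 29 − 6 = 23.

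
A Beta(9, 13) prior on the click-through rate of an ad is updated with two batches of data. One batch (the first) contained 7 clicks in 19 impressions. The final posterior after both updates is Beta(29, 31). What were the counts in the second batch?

13 clicks and 6 non-clicks

Sequential conjugate updates are equivalent to a single update on the pooled data, so total successes = posterior α − prior α and total failures = posterior β − prior β.
Total across both batches: 29−9=20 clicks, 31−13=18 non-clicks.
Subtract the first batch: 20−7=13 clicks and 18−12=6 non-clicks.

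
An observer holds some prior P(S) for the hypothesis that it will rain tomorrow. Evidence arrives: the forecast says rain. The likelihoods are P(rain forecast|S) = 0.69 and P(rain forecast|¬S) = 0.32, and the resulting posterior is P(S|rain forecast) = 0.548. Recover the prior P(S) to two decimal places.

P(S) = 0.36

In odds form, posterior odds = prior odds × likelihood ratio, so prior odds = posterior odds ÷ LR.
Posterior odds = 0.548/(1−0.548) = 1.2124. LR = 0.69/0.32 = 2.1562.
Prior odds = 1.2124/2.1562 = 0.5623, so P(S) = 0.5623/(1+0.5623) ≈ 0.36.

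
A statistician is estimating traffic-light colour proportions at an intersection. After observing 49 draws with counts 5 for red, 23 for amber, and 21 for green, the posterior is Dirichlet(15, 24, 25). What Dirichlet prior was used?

Dirichlet(10, 1, 4)

For a Dirichlet(α) prior with multinomial counts c, the posterior is Dirichlet(α + c) componentwise.
Subtract each count from the matching posterior parameter: 15−5=10, 24−23=1, 25−21=4.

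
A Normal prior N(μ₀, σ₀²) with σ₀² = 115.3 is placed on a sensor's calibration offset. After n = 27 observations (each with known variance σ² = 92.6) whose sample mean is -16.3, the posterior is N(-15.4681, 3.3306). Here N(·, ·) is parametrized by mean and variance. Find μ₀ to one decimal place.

μ₀ = 12.5

The posterior mean is a precision-weighted average: μ_n = (τ₀μ₀ + τ_data·x̄)/(τ₀+τ_data), with τ₀=1/σ₀² and τ_data=n/σ².
Here τ₀ = 1/115.3 = 0.008673 and τ_data = 27/92.6 = 0.291577, so τ_n = 0.300250.
Rearranging for μ₀: μ₀ = (μ_n·τ_n − τ_data·x̄)/τ₀ = (-15.4681·0.300250 − 0.291577·-16.3) / 0.008673 = 0.108408/0.008673 ≈ 12.5.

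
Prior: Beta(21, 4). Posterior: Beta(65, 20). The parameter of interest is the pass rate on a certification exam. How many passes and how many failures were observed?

A Beta(α, β) prior with s successes and f failures in binomial data gives a Beta(α+s, β+f) posterior.
Match parameters: s=65−21=44, f=20−4=16.

44 passes and 16 failures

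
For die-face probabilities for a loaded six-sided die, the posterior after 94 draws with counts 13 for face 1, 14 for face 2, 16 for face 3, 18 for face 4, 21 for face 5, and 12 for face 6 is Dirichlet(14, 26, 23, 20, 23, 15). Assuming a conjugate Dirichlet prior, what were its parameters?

Dirichlet(1, 12, 7, 2, 2, 3)

For a Dirichlet(α) prior with multinomial counts c, the posterior is Dirichlet(α + c) componentwise.
Subtract each count from the matching posterior parameter: 14−13=1, 26−14=12, 23−16=7, 20−18=2, 23−21=2, 15−12=3.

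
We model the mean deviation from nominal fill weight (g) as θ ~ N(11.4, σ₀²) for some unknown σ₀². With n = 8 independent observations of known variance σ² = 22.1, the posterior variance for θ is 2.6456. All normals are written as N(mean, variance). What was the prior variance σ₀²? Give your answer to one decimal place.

σ₀² = 62.5

For the Normal–Normal model with known σ², precisions add: τ_n = τ₀ + n/σ².
So 1/σ₀² = 1/2.6456 − 8/22.1 = 0.377986 − 0.361991 = 0.015995.
Hence σ₀² = 1/0.015995 ≈ 62.5.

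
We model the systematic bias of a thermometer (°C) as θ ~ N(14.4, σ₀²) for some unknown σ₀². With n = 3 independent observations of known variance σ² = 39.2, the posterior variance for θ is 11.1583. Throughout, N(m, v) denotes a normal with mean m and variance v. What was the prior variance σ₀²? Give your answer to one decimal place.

σ₀² = 76.4

Posterior precision equals prior precision plus data precision: 1/σ_n² = 1/σ₀² + n/σ².
So 1/σ₀² = 1/11.1583 − 3/39.2 = 0.089619 − 0.076531 = 0.013088.
Hence σ₀² = 1/0.013088 ≈ 76.4.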